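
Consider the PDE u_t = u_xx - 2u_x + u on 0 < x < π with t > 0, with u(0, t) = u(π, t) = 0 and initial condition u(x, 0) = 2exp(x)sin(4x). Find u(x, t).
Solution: Substitute u = exp(x)w.
Then u_x = exp(x)(w_x + w), u_xx = exp(x)(w_xx + 2w_x + w), u_t = exp(x)w_t; substituting and dividing by exp(x), the lower-order terms cancel: w_t = w_xx (standard heat equation).
Data for w: w(x,0) = exp(-x)u(x,0) = 2sin(4x). The boundary conditions carry over: w(0,t) = w(π,t) = 0.
Separating variables: w = Σ c_n exp(-n²t) sin(nx). From w(x,0) = 2sin(4x): c_4=2.
So w(x,t) = 2exp(-16t)sin(4x), and u(x,t) = exp(x)w(x,t).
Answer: u(x, t) = 2exp(-16t)exp(x)sin(4x)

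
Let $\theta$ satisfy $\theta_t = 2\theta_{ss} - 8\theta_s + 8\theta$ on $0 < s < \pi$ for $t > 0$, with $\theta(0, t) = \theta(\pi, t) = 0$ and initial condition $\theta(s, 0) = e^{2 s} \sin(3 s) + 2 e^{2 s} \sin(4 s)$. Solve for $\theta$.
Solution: Substitute $\theta = e^{2s}u$, i.e. $u = e^{-2s}\theta$.
By the product rule, $\theta_s = e^{2s}(u_s + 2u)$, $\theta_{ss} = e^{2s}(u_{ss} + 4u_s + 4u)$, $\theta_t = e^{2s}u_t$.
Substituting into the PDE and dividing by $e^{2s}$: $u_t = 2(u_{ss} + 4u_s + 4u) - 8(u_s + 2u) + 8u$.
The lower-order terms cancel, leaving the standard heat equation $u_t = 2u_{ss}$.
Initial data for $u$: $u(s,0) = e^{-2s}\theta(s,0) = \sin(3 s) + 2 \sin(4 s)$. The boundary conditions carry over: $u(0,t) = u(\pi,t) = 0$.
Solve for $u$:
  Using separation of variables $u = X(s)G(t)$:
  Eigenfunctions: $\sin(ns)$, $n = 1, 2, 3, \ldots$
  General solution: $u(s, t) = \sum c_n \sin(ns) e^{-2n^2 t}$
  Matching $u(s,0) = \sin(3 s) + 2 \sin(4 s)$ term by term: $c_3=1, c_4=2$.
Hence $u(s,t) = e^{-18 t} \sin(3 s) + 2 e^{-32 t} \sin(4 s)$.
Transform back: $\theta(s,t) = e^{2s}u(s,t)$.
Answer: $\theta(s, t) = e^{2 s} e^{-18 t} \sin(3 s) + 2 e^{2 s} e^{-32 t} \sin(4 s)$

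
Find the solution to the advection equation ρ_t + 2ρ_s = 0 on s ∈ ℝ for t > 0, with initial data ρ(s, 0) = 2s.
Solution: By characteristics (ds/dt = 2), ρ(s,t) = f(s - 2t) with f = ρ(·, 0).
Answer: ρ(s, t) = 2s - 4t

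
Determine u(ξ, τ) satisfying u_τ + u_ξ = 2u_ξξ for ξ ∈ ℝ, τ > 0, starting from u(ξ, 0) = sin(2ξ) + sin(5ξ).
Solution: Change to a moving frame: let η = ξ - τ, σ = τ and write u(ξ,τ) = w(η,σ).
By the chain rule u_τ = w_σ - w_η, u_ξ = w_η, u_ξξ = w_ηη.
Then u_τ + u_ξ = w_σ: the advection term cancels and the PDE becomes the heat equation w_σ = 2w_ηη on η ∈ ℝ.
Initial data: w(η,0) = u(η,0) = sin(2η) + sin(5η).
On η ∈ ℝ each mode satisfies (sin(nη))″ = -n² sin(nη), so exp(-2n²σ) sin(nη) solves the heat equation; by superposition w(η,σ) = Σ c_n exp(-2n²σ) sin(nη).
Reading off the coefficients: c_2=1, c_5=1, so w(η,σ) = exp(-8σ)sin(2η) + exp(-50σ)sin(5η).
Substituting back η = ξ - τ, σ = τ: u(ξ,τ) = w(ξ - τ, τ).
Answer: u(ξ, τ) = exp(-8τ)sin(2ξ - 2τ) + exp(-50τ)sin(5ξ - 5τ)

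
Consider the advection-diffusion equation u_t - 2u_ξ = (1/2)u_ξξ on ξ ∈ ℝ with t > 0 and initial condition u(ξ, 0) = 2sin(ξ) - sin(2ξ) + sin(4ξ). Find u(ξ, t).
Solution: Moving frame: η = ξ + 2t, σ = t, u = w(η,σ), so u_t = w_σ + 2w_η and u_ξξ = w_ηη.
Hence u_t - 2u_ξ = w_σ and the PDE becomes the heat equation w_σ = (1/2)w_ηη on η ∈ ℝ.
Initial data: w(η,0) = u(η,0) = 2sin(η) - sin(2η) + sin(4η). Each mode sin(nη) decays as exp(-n²σ/2) on ℝ, so w(η,σ) = Σ c_n exp(-n²σ/2) sin(nη) with c_1=2, c_2=-1, c_4=1: w(η,σ) = -exp(-2σ)sin(2η) + exp(-8σ)sin(4η) + 2exp(-σ/2)sin(η).
Substituting back: u(ξ,t) = w(ξ + 2t, t).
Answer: u(ξ, t) = -exp(-2t)sin(4t + 2ξ) + exp(-8t)sin(8t + 4ξ) + 2exp(-t/2)sin(2t + ξ)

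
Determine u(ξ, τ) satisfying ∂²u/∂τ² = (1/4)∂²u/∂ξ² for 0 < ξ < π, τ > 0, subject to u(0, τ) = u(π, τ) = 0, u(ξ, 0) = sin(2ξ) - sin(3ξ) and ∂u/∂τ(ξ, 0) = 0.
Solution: Separating variables: u = Σ [A_n cos(ω_n τ) + B_n sin(ω_n τ)] sin(nξ), ω_n = n/2. From ICs: A_2=1, A_3=-1.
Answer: u(ξ, τ) = sin(2ξ)cos(τ) - sin(3ξ)cos(3τ/2)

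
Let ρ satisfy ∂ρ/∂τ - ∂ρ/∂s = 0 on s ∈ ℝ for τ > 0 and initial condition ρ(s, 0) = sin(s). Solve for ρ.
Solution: By characteristics (ds/dτ = -1), ρ(s,τ) = f(s + τ) with f = ρ(·, 0).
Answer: ρ(s, τ) = sin(s + τ)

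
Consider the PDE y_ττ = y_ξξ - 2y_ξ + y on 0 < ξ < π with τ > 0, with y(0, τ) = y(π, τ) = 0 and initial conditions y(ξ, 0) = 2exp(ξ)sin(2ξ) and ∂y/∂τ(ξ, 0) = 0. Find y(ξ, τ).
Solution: Substitute y = exp(ξ)u.
Then y_ξ = exp(ξ)(u_ξ + u), y_ξξ = exp(ξ)(u_ξξ + 2u_ξ + u), y_ττ = exp(ξ)u_ττ; substituting and dividing by exp(ξ), the lower-order terms cancel: u_ττ = u_ξξ (standard wave equation).
Data for u: u(ξ,0) = exp(-ξ)y(ξ,0) = 2sin(2ξ); u_τ(ξ,0) = exp(-ξ)y_τ(ξ,0) = 0. The boundary conditions carry over: u(0,τ) = u(π,τ) = 0.
Separating variables: u = Σ [A_n cos(ω_n τ) + B_n sin(ω_n τ)] sin(nξ), ω_n = n. From ICs: A_2=2.
So u(ξ,τ) = 2sin(2ξ)cos(2τ), and y(ξ,τ) = exp(ξ)u(ξ,τ).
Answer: y(ξ, τ) = 2exp(ξ)sin(2ξ)cos(2τ)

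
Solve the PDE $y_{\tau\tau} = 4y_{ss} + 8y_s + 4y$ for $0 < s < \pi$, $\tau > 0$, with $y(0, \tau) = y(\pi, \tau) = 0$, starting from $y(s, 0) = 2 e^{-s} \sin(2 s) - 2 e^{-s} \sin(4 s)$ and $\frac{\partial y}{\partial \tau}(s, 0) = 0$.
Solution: Substitute $y = e^{-s}u$, i.e. $u = e^{s}y$.
By the product rule, $y_s = e^{-s}(u_s - u)$, $y_{ss} = e^{-s}(u_{ss} - 2u_s + u)$, $y_{\tau\tau} = e^{-s}u_{\tau\tau}$.
Substituting into the PDE and dividing by $e^{-s}$: $u_{\tau\tau} = 4(u_{ss} - 2u_s + u) + 8(u_s - u) + 4u$.
The lower-order terms cancel, leaving the standard wave equation $u_{\tau\tau} = 4u_{ss}$.
Initial data for $u$: $u(s,0) = e^{s}y(s,0) = 2 \sin(2 s) - 2 \sin(4 s)$; $u_{\tau}(s,0) = e^{s}y_{\tau}(s,0) = 0$. The boundary conditions carry over: $u(0,\tau) = u(\pi,\tau) = 0$.
Solve for $u$:
  Using separation of variables $u = X(s)T(\tau)$:
  Eigenfunctions: $\sin(ns)$, $n = 1, 2, 3, \ldots$
  General solution: $u(s, \tau) = \sum [A_n \cos(2n \tau) + B_n \sin(2n \tau)] \sin(ns)$
  From $u(s,0) = 2 \sin(2 s) - 2 \sin(4 s)$: $A_2=2, A_4=-2$. From $u_{\tau}(s,0) = 0$: all $B_n = 0$.
Hence $u(s,\tau) = 2 \sin(2 s) \cos(4 \tau) - 2 \sin(4 s) \cos(8 \tau)$.
Transform back: $y(s,\tau) = e^{-s}u(s,\tau)$.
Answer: $y(s, \tau) = 2 e^{-s} \sin(2 s) \cos(4 \tau) - 2 e^{-s} \sin(4 s) \cos(8 \tau)$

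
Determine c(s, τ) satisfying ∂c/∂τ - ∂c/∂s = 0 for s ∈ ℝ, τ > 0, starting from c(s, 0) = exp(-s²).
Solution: By characteristics (ds/dτ = -1), c(s,τ) = f(s + τ) with f = c(·, 0).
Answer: c(s, τ) = exp(-(s + τ)²)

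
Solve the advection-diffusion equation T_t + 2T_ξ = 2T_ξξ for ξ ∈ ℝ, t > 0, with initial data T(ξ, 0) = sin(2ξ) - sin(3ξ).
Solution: Moving frame: η = ξ - 2t, σ = t, T = u(η,σ), so T_t = u_σ - 2u_η and T_ξξ = u_ηη.
Hence T_t + 2T_ξ = u_σ and the PDE becomes the heat equation u_σ = 2u_ηη on η ∈ ℝ.
Initial data: u(η,0) = T(η,0) = sin(2η) - sin(3η). Each mode sin(nη) decays as exp(-2n²σ) on ℝ, so u(η,σ) = Σ c_n exp(-2n²σ) sin(nη) with c_2=1, c_3=-1: u(η,σ) = exp(-8σ)sin(2η) - exp(-18σ)sin(3η).
Substituting back: T(ξ,t) = u(ξ - 2t, t).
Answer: T(ξ, t) = -exp(-8t)sin(4t - 2ξ) + exp(-18t)sin(6t - 3ξ)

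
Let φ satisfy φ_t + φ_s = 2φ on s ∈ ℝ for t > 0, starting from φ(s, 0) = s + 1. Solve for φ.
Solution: Substitute φ = exp(2t)u.
Then φ_t = exp(2t)(u_t + 2u), φ_s = exp(2t)u_s; substituting and dividing by exp(2t), the lower-order terms cancel: u_t + u_s = 0 (standard advection equation).
Data for u: u(s,0) = φ(s,0) = s + 1.
By characteristics (ds/dt = 1), u(s,t) = f(s - t) with f = u(·, 0).
So u(s,t) = s - t + 1, and φ(s,t) = exp(2t)u(s,t).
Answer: φ(s, t) = sexp(2t) - texp(2t) + exp(2t)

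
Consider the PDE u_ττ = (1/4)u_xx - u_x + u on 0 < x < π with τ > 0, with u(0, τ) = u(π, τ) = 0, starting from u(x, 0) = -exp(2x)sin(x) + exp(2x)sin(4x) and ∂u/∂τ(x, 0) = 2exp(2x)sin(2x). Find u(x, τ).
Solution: Substitute u = exp(2x)w, i.e. w = exp(-2x)u.
By the product rule, u_x = exp(2x)(w_x + 2w), u_xx = exp(2x)(w_xx + 4w_x + 4w), u_ττ = exp(2x)w_ττ.
Substituting into the PDE and dividing by exp(2x): w_ττ = (1/4)(w_xx + 4w_x + 4w) - (w_x + 2w) + w.
The lower-order terms cancel, leaving the standard wave equation w_ττ = (1/4)w_xx.
Initial data for w: w(x,0) = exp(-2x)u(x,0) = -sin(x) + sin(4x); w_τ(x,0) = exp(-2x)u_τ(x,0) = 2sin(2x). The boundary conditions carry over: w(0,τ) = w(π,τ) = 0.
Solve for w:
  Using separation of variables w = X(x)T(τ):
  Eigenfunctions: sin(nx), n = 1, 2, 3, ...
  General solution: w(x, τ) = Σ [A_n cos(n τ/2) + B_n sin(n τ/2)] sin(nx)
  From w(x,0) = -sin(x) + sin(4x): A_1=-1, A_4=1. From w_τ(x,0) = 2sin(2x), using w_τ(x,0) = Σ ω_n B_n sin(nx) with ω_n = n/2: B_2 = 2/1 = 2.
Hence w(x,τ) = -sin(x)cos(τ/2) + 2sin(2x)sin(τ) + sin(4x)cos(2τ).
Transform back: u(x,τ) = exp(2x)w(x,τ).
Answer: u(x, τ) = -exp(2x)sin(x)cos(τ/2) + 2exp(2x)sin(2x)sin(τ) + exp(2x)sin(4x)cos(2τ)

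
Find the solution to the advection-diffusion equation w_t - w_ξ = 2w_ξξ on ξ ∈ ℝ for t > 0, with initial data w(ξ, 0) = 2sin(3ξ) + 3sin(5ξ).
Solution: Change to a moving frame: let η = ξ + t, σ = t and write w(ξ,t) = u(η,σ).
By the chain rule w_t = u_σ + u_η, w_ξ = u_η, w_ξξ = u_ηη.
Then w_t - w_ξ = u_σ: the advection term cancels and the PDE becomes the heat equation u_σ = 2u_ηη on η ∈ ℝ.
Initial data: u(η,0) = w(η,0) = 2sin(3η) + 3sin(5η).
On η ∈ ℝ each mode satisfies (sin(nη))″ = -n² sin(nη), so exp(-2n²σ) sin(nη) solves the heat equation; by superposition u(η,σ) = Σ c_n exp(-2n²σ) sin(nη).
Reading off the coefficients: c_3=2, c_5=3, so u(η,σ) = 2exp(-18σ)sin(3η) + 3exp(-50σ)sin(5η).
Substituting back η = ξ + t, σ = t: w(ξ,t) = u(ξ + t, t).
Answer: w(ξ, t) = 2exp(-18t)sin(3t + 3ξ) + 3exp(-50t)sin(5t + 5ξ)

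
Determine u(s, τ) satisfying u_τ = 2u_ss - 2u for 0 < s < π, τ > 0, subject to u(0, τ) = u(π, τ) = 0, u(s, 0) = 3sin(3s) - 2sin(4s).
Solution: Substitute u = exp(-2τ)w.
Then u_τ = exp(-2τ)(w_τ - 2w), u_ss = exp(-2τ)w_ss; substituting and dividing by exp(-2τ), the lower-order terms cancel: w_τ = 2w_ss (standard heat equation).
Data for w: w(s,0) = u(s,0) = 3sin(3s) - 2sin(4s). The boundary conditions carry over: w(0,τ) = w(π,τ) = 0.
Separating variables: w = Σ c_n exp(-2n²τ) sin(ns). From w(s,0) = 3sin(3s) - 2sin(4s): c_3=3, c_4=-2.
So w(s,τ) = 3exp(-18τ)sin(3s) - 2exp(-32τ)sin(4s), and u(s,τ) = exp(-2τ)w(s,τ).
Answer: u(s, τ) = 3exp(-20τ)sin(3s) - 2exp(-34τ)sin(4s)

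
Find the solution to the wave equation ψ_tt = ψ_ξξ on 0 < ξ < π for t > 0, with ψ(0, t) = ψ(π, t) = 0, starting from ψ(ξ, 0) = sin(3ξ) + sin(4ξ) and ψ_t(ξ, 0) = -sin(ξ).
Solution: Separating variables: ψ = Σ [A_n cos(ω_n t) + B_n sin(ω_n t)] sin(nξ), ω_n = n. From ICs (B_n = velocity coefficient / ω_n): A_3=1, A_4=1, B_1=-1.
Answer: ψ(ξ, t) = -sin(t)sin(ξ) + sin(3ξ)cos(3t) + sin(4ξ)cos(4t)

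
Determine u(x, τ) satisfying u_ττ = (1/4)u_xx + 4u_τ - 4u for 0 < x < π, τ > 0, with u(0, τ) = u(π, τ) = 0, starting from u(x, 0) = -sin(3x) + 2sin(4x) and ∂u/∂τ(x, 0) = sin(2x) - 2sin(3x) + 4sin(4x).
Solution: Substitute u = exp(2τ)w.
Then u_τ = exp(2τ)(w_τ + 2w), u_ττ = exp(2τ)(w_ττ + 4w_τ + 4w), u_xx = exp(2τ)w_xx; substituting and dividing by exp(2τ), the lower-order terms cancel: w_ττ = (1/4)w_xx (standard wave equation).
Data for w: w(x,0) = u(x,0) = -sin(3x) + 2sin(4x); w_τ(x,0) = u_τ(x,0) - 2u(x,0) = sin(2x). The boundary conditions carry over: w(0,τ) = w(π,τ) = 0.
Separating variables: w = Σ [A_n cos(ω_n τ) + B_n sin(ω_n τ)] sin(nx), ω_n = n/2. From ICs (B_n = velocity coefficient / ω_n): A_3=-1, A_4=2, B_2=1.
So w(x,τ) = sin(2x)sin(τ) - sin(3x)cos(3τ/2) + 2sin(4x)cos(2τ), and u(x,τ) = exp(2τ)w(x,τ).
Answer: u(x, τ) = exp(2τ)sin(2x)sin(τ) - exp(2τ)sin(3x)cos(3τ/2) + 2exp(2τ)sin(4x)cos(2τ)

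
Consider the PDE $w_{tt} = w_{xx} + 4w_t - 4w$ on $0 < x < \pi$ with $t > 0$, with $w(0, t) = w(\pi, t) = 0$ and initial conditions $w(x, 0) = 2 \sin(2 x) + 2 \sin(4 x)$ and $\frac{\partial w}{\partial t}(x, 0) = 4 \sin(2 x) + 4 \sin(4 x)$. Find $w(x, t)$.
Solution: Substitute $w = e^{2t}u$, i.e. $u = e^{-2t}w$.
By the product rule, $w_t = e^{2t}(u_t + 2u)$, $w_{tt} = e^{2t}(u_{tt} + 4u_t + 4u)$, $w_{xx} = e^{2t}u_{xx}$.
Substituting into the PDE and dividing by $e^{2t}$: $u_{tt} + 4u_t + 4u = u_{xx} + 4(u_t + 2u) - 4u$.
The lower-order terms cancel, leaving the standard wave equation $u_{tt} = u_{xx}$.
Initial data for $u$: $u(x,0) = w(x,0) = 2 \sin(2 x) + 2 \sin(4 x)$; $u_t(x,0) = w_t(x,0) - 2w(x,0) = 0$. The boundary conditions carry over: $u(0,t) = u(\pi,t) = 0$.
Solve for $u$:
  Using separation of variables $u = X(x)T(t)$:
  Eigenfunctions: $\sin(nx)$, $n = 1, 2, 3, \ldots$
  General solution: $u(x, t) = \sum [A_n \cos(n t) + B_n \sin(n t)] \sin(nx)$
  From $u(x,0) = 2 \sin(2 x) + 2 \sin(4 x)$: $A_2=2, A_4=2$. From $u_t(x,0) = 0$: all $B_n = 0$.
Hence $u(x,t) = 2 \sin(2 x) \cos(2 t) + 2 \sin(4 x) \cos(4 t)$.
Transform back: $w(x,t) = e^{2t}u(x,t)$.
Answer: $w(x, t) = 2 e^{2 t} \sin(2 x) \cos(2 t) + 2 e^{2 t} \sin(4 x) \cos(4 t)$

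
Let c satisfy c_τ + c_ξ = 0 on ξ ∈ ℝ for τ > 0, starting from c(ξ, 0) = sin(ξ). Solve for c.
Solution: By characteristics (dξ/dτ = 1), c(ξ,τ) = f(ξ - τ) with f = c(·, 0).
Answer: c(ξ, τ) = sin(ξ - τ)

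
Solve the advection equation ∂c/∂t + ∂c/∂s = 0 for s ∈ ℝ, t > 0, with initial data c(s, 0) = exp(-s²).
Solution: By characteristics (ds/dt = 1), c(s,t) = f(s - t) with f = c(·, 0).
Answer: c(s, t) = exp(-(s - t)²)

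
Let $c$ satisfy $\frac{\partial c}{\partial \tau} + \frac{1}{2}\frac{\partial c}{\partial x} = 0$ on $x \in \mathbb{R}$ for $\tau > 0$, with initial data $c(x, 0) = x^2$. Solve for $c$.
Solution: By method of characteristics (waves move right with speed 1/2):
Along characteristics $x - \frac{1}{2}\tau =$ const, $c$ is constant, so $c(x,\tau) = f(x - \frac{1}{2}\tau)$ with $f = c( \cdot , 0)$.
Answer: $c(x, \tau) = \frac{1}{4} \tau^2 -  \tau x + x^2$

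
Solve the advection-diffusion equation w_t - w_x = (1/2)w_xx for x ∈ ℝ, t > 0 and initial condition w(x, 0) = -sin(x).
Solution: Moving frame: η = x + t, σ = t, w = u(η,σ), so w_t = u_σ + u_η and w_xx = u_ηη.
Hence w_t - w_x = u_σ and the PDE becomes the heat equation u_σ = (1/2)u_ηη on η ∈ ℝ.
Initial data: u(η,0) = w(η,0) = -sin(η). Each mode sin(nη) decays as exp(-n²σ/2) on ℝ, so u(η,σ) = Σ c_n exp(-n²σ/2) sin(nη) with c_1=-1: u(η,σ) = -exp(-σ/2)sin(η).
Substituting back: w(x,t) = u(x + t, t).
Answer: w(x, t) = -exp(-t/2)sin(t + x)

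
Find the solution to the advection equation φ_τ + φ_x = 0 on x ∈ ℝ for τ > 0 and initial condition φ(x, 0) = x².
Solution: By method of characteristics (waves move right with speed 1):
Along characteristics x - τ = const, φ is constant, so φ(x,τ) = f(x - τ) with f = φ(·, 0).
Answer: φ(x, τ) = x² - 2xτ + τ²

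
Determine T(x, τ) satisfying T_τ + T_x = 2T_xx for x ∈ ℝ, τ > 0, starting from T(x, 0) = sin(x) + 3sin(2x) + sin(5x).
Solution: Moving frame: η = x - τ, σ = τ, T = u(η,σ), so T_τ = u_σ - u_η and T_xx = u_ηη.
Hence T_τ + T_x = u_σ and the PDE becomes the heat equation u_σ = 2u_ηη on η ∈ ℝ.
Initial data: u(η,0) = T(η,0) = sin(η) + 3sin(2η) + sin(5η). Each mode sin(nη) decays as exp(-2n²σ) on ℝ, so u(η,σ) = Σ c_n exp(-2n²σ) sin(nη) with c_1=1, c_2=3, c_5=1: u(η,σ) = exp(-2σ)sin(η) + 3exp(-8σ)sin(2η) + exp(-50σ)sin(5η).
Substituting back: T(x,τ) = u(x - τ, τ).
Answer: T(x, τ) = exp(-2τ)sin(x - τ) + 3exp(-8τ)sin(2x - 2τ) + exp(-50τ)sin(5x - 5τ)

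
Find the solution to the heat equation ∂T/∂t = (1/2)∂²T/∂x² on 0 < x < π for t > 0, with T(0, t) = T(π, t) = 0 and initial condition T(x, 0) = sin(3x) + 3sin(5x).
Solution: Separating variables: T = Σ c_n exp(-n²t/2) sin(nx). From T(x,0) = sin(3x) + 3sin(5x): c_3=1, c_5=3.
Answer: T(x, t) = exp(-9t/2)sin(3x) + 3exp(-25t/2)sin(5x)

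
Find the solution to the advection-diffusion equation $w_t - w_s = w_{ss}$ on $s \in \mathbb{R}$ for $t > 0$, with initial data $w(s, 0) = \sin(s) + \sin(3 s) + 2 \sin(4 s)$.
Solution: Moving frame: $\eta = s + t$, $\sigma = t$, $w = u(\eta,\sigma)$, so $w_t = u_{\sigma} + u_{\eta}$ and $w_{ss} = u_{\eta\eta}$.
Hence $w_t - w_s = u_{\sigma}$ and the PDE becomes the heat equation $u_{\sigma} = u_{\eta\eta}$ on $\eta \in \mathbb{R}$.
Initial data: $u(\eta,0) = w(\eta,0) = \sin(\eta) + \sin(3 \eta) + 2 \sin(4 \eta)$. Each mode $\sin(n\eta)$ decays as $e^{-n^2\sigma}$ on $\mathbb{R}$, so $u(\eta,\sigma) = \sum c_n e^{-n^2\sigma} \sin(n\eta)$ with $c_1=1, c_3=1, c_4=2$: $u(\eta,\sigma) = e^{-\sigma} \sin(\eta) + e^{-9 \sigma} \sin(3 \eta) + 2 e^{-16 \sigma} \sin(4 \eta)$.
Substituting back: $w(s,t) = u(s + t, t)$.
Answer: $w(s, t) = e^{-t} \sin(s + t) + e^{-9 t} \sin(3 s + 3 t) + 2 e^{-16 t} \sin(4 s + 4 t)$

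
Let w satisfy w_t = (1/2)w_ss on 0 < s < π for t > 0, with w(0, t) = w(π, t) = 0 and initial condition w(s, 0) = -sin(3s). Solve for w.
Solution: Separating variables: w = Σ c_n exp(-n²t/2) sin(ns). From w(s,0) = -sin(3s): c_3=-1.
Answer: w(s, t) = -exp(-9t/2)sin(3s)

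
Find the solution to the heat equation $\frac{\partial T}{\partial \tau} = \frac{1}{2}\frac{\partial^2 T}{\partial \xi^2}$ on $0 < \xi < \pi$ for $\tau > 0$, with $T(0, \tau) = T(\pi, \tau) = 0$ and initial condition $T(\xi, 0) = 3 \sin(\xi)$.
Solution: Separating variables: $T = \sum c_n e^{-n^2\tau/2} \sin(n\xi)$. From $T(\xi,0) = 3 \sin(\xi)$: $c_1=3$.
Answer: $T(\xi, \tau) = 3 e^{-\tau/2} \sin(\xi)$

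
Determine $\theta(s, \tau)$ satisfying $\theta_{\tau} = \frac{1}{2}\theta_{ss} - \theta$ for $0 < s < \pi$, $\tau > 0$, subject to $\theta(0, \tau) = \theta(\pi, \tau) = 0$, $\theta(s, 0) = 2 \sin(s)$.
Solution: Substitute $\theta = e^{-\tau}u$.
Then $\theta_{\tau} = e^{-\tau}(u_{\tau} - u)$, $\theta_{ss} = e^{-\tau}u_{ss}$; substituting and dividing by $e^{-\tau}$, the lower-order terms cancel: $u_{\tau} = \frac{1}{2}u_{ss}$ (standard heat equation).
Data for $u$: $u(s,0) = \theta(s,0) = 2 \sin(s)$. The boundary conditions carry over: $u(0,\tau) = u(\pi,\tau) = 0$.
Separating variables: $u = \sum c_n e^{-n^2\tau/2} \sin(ns)$. From $u(s,0) = 2 \sin(s)$: $c_1=2$.
So $u(s,\tau) = 2 e^{-\tau/2} \sin(s)$, and $\theta(s,\tau) = e^{-\tau}u(s,\tau)$.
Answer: $\theta(s, \tau) = 2 e^{-3 \tau/2} \sin(s)$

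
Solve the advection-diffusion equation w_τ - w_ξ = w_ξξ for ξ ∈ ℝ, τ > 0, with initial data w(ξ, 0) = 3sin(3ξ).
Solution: Moving frame: η = ξ + τ, σ = τ, w = u(η,σ), so w_τ = u_σ + u_η and w_ξξ = u_ηη.
Hence w_τ - w_ξ = u_σ and the PDE becomes the heat equation u_σ = u_ηη on η ∈ ℝ.
Initial data: u(η,0) = w(η,0) = 3sin(3η). Each mode sin(nη) decays as exp(-n²σ) on ℝ, so u(η,σ) = Σ c_n exp(-n²σ) sin(nη) with c_3=3: u(η,σ) = 3exp(-9σ)sin(3η).
Substituting back: w(ξ,τ) = u(ξ + τ, τ).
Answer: w(ξ, τ) = 3exp(-9τ)sin(3ξ + 3τ)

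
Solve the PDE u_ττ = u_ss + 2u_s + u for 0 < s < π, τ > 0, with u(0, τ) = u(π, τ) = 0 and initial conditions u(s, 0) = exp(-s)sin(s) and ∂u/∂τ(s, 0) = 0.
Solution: Substitute u = exp(-s)w, i.e. w = exp(s)u.
By the product rule, u_s = exp(-s)(w_s - w), u_ss = exp(-s)(w_ss - 2w_s + w), u_ττ = exp(-s)w_ττ.
Substituting into the PDE and dividing by exp(-s): w_ττ = (w_ss - 2w_s + w) + 2(w_s - w) + w.
The lower-order terms cancel, leaving the standard wave equation w_ττ = w_ss.
Initial data for w: w(s,0) = exp(s)u(s,0) = sin(s); w_τ(s,0) = exp(s)u_τ(s,0) = 0. The boundary conditions carry over: w(0,τ) = w(π,τ) = 0.
Solve for w:
  Using separation of variables w = X(s)T(τ):
  Eigenfunctions: sin(ns), n = 1, 2, 3, ...
  General solution: w(s, τ) = Σ [A_n cos(n τ) + B_n sin(n τ)] sin(ns)
  From w(s,0) = sin(s): A_1=1. From w_τ(s,0) = 0: all B_n = 0.
Hence w(s,τ) = sin(s)cos(τ).
Transform back: u(s,τ) = exp(-s)w(s,τ).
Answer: u(s, τ) = exp(-s)sin(s)cos(τ)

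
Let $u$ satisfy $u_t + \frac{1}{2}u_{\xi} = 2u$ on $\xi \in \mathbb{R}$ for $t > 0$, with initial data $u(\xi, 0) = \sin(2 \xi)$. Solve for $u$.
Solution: Substitute $u = e^{2t}w$, i.e. $w = e^{-2t}u$.
By the product rule, $u_t = e^{2t}(w_t + 2w)$, $u_{\xi} = e^{2t}w_{\xi}$.
Substituting into the PDE and dividing by $e^{2t}$: $w_t + 2w + \frac{1}{2}w_{\xi} = 2w$.
The lower-order terms cancel, leaving the standard advection equation $w_t + \frac{1}{2}w_{\xi} = 0$.
Initial data for $w$: $w(\xi,0) = u(\xi,0) = \sin(2 \xi)$.
Solve for $w$:
  By method of characteristics (waves move right with speed 1/2):
  Along characteristics $\xi - \frac{1}{2}t =$ const, $w$ is constant, so $w(\xi,t) = f(\xi - \frac{1}{2}t)$ with $f = w( \cdot , 0)$.
Hence $w(\xi,t) = - \sin(t - 2 \xi)$.
Transform back: $u(\xi,t) = e^{2t}w(\xi,t)$.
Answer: $u(\xi, t) = e^{2 t} \sin(2 \xi - t)$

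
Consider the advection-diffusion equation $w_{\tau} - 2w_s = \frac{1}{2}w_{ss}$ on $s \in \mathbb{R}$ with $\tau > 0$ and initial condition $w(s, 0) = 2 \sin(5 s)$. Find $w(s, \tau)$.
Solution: Moving frame: $\eta = s + 2\tau$, $\sigma = \tau$, $w = u(\eta,\sigma)$, so $w_{\tau} = u_{\sigma} + 2u_{\eta}$ and $w_{ss} = u_{\eta\eta}$.
Hence $w_{\tau} - 2w_s = u_{\sigma}$ and the PDE becomes the heat equation $u_{\sigma} = \frac{1}{2}u_{\eta\eta}$ on $\eta \in \mathbb{R}$.
Initial data: $u(\eta,0) = w(\eta,0) = 2 \sin(5 \eta)$. Each mode $\sin(n\eta)$ decays as $e^{-n^2\sigma/2}$ on $\mathbb{R}$, so $u(\eta,\sigma) = \sum c_n e^{-n^2\sigma/2} \sin(n\eta)$ with $c_5=2$: $u(\eta,\sigma) = 2 e^{-25 \sigma/2} \sin(5 \eta)$.
Substituting back: $w(s,\tau) = u(s + 2\tau, \tau)$.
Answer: $w(s, \tau) = 2 e^{-25 \tau/2} \sin(10 \tau + 5 s)$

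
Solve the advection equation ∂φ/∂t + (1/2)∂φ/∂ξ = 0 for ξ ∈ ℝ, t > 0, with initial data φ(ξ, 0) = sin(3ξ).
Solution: By method of characteristics (waves move right with speed 1/2):
Along characteristics ξ - (1/2)t = const, φ is constant, so φ(ξ,t) = f(ξ - (1/2)t) with f = φ(·, 0).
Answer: φ(ξ, t) = -sin(3t/2 - 3ξ)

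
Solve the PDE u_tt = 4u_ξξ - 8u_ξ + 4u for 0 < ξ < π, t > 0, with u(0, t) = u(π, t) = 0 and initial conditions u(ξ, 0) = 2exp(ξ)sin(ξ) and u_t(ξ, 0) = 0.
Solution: Substitute u = exp(ξ)w.
Then u_ξ = exp(ξ)(w_ξ + w), u_ξξ = exp(ξ)(w_ξξ + 2w_ξ + w), u_tt = exp(ξ)w_tt; substituting and dividing by exp(ξ), the lower-order terms cancel: w_tt = 4w_ξξ (standard wave equation).
Data for w: w(ξ,0) = exp(-ξ)u(ξ,0) = 2sin(ξ); w_t(ξ,0) = exp(-ξ)u_t(ξ,0) = 0. The boundary conditions carry over: w(0,t) = w(π,t) = 0.
Separating variables: w = Σ [A_n cos(ω_n t) + B_n sin(ω_n t)] sin(nξ), ω_n = 2n. From ICs: A_1=2.
So w(ξ,t) = 2sin(ξ)cos(2t), and u(ξ,t) = exp(ξ)w(ξ,t).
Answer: u(ξ, t) = 2exp(ξ)sin(ξ)cos(2t)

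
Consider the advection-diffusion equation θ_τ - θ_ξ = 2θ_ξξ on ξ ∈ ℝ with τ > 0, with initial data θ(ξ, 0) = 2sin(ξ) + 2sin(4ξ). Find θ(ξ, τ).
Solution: Change to a moving frame: let η = ξ + τ, σ = τ and write θ(ξ,τ) = u(η,σ).
By the chain rule θ_τ = u_σ + u_η, θ_ξ = u_η, θ_ξξ = u_ηη.
Then θ_τ - θ_ξ = u_σ: the advection term cancels and the PDE becomes the heat equation u_σ = 2u_ηη on η ∈ ℝ.
Initial data: u(η,0) = θ(η,0) = 2sin(η) + 2sin(4η).
On η ∈ ℝ each mode satisfies (sin(nη))″ = -n² sin(nη), so exp(-2n²σ) sin(nη) solves the heat equation; by superposition u(η,σ) = Σ c_n exp(-2n²σ) sin(nη).
Reading off the coefficients: c_1=2, c_4=2, so u(η,σ) = 2exp(-2σ)sin(η) + 2exp(-32σ)sin(4η).
Substituting back η = ξ + τ, σ = τ: θ(ξ,τ) = u(ξ + τ, τ).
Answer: θ(ξ, τ) = 2exp(-2τ)sin(ξ + τ) + 2exp(-32τ)sin(4ξ + 4τ)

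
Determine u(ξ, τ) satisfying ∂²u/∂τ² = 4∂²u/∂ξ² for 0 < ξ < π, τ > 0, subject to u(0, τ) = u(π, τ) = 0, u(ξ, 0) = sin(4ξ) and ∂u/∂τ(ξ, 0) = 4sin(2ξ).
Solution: Using separation of variables u = X(ξ)T(τ):
Eigenfunctions: sin(nξ), n = 1, 2, 3, ...
General solution: u(ξ, τ) = Σ [A_n cos(2n τ) + B_n sin(2n τ)] sin(nξ)
From u(ξ,0) = sin(4ξ): A_4=1. From u_τ(ξ,0) = 4sin(2ξ), using u_τ(ξ,0) = Σ ω_n B_n sin(nξ) with ω_n = 2n: B_2 = 4/4 = 1.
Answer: u(ξ, τ) = sin(2ξ)sin(4τ) + sin(4ξ)cos(8τ)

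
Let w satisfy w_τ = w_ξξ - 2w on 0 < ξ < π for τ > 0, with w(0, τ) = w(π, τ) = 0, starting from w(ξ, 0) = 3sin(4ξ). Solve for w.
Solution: Substitute w = exp(-2τ)u.
Then w_τ = exp(-2τ)(u_τ - 2u), w_ξξ = exp(-2τ)u_ξξ; substituting and dividing by exp(-2τ), the lower-order terms cancel: u_τ = u_ξξ (standard heat equation).
Data for u: u(ξ,0) = w(ξ,0) = 3sin(4ξ). The boundary conditions carry over: u(0,τ) = u(π,τ) = 0.
Separating variables: u = Σ c_n exp(-n²τ) sin(nξ). From u(ξ,0) = 3sin(4ξ): c_4=3.
So u(ξ,τ) = 3exp(-16τ)sin(4ξ), and w(ξ,τ) = exp(-2τ)u(ξ,τ).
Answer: w(ξ, τ) = 3exp(-18τ)sin(4ξ)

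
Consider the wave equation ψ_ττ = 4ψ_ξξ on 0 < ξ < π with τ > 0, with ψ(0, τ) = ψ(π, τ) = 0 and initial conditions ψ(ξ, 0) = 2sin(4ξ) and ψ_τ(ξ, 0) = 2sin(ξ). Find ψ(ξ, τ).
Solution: Separating variables: ψ = Σ [A_n cos(ω_n τ) + B_n sin(ω_n τ)] sin(nξ), ω_n = 2n. From ICs (B_n = velocity coefficient / ω_n): A_4=2, B_1=1.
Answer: ψ(ξ, τ) = sin(ξ)sin(2τ) + 2sin(4ξ)cos(8τ)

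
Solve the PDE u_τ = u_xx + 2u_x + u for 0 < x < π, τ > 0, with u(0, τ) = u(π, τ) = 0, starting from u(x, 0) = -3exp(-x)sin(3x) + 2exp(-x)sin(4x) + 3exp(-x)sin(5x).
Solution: Substitute u = exp(-x)w, i.e. w = exp(x)u.
By the product rule, u_x = exp(-x)(w_x - w), u_xx = exp(-x)(w_xx - 2w_x + w), u_τ = exp(-x)w_τ.
Substituting into the PDE and dividing by exp(-x): w_τ = (w_xx - 2w_x + w) + 2(w_x - w) + w.
The lower-order terms cancel, leaving the standard heat equation w_τ = w_xx.
Initial data for w: w(x,0) = exp(x)u(x,0) = -3sin(3x) + 2sin(4x) + 3sin(5x). The boundary conditions carry over: w(0,τ) = w(π,τ) = 0.
Solve for w:
  Using separation of variables w = X(x)T(τ):
  Eigenfunctions: sin(nx), n = 1, 2, 3, ...
  General solution: w(x, τ) = Σ c_n sin(nx) exp(-n² τ)
  Matching w(x,0) = -3sin(3x) + 2sin(4x) + 3sin(5x) term by term: c_3=-3, c_4=2, c_5=3.
Hence w(x,τ) = -3exp(-9τ)sin(3x) + 2exp(-16τ)sin(4x) + 3exp(-25τ)sin(5x).
Transform back: u(x,τ) = exp(-x)w(x,τ).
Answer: u(x, τ) = -3exp(-x)exp(-9τ)sin(3x) + 2exp(-x)exp(-16τ)sin(4x) + 3exp(-x)exp(-25τ)sin(5x)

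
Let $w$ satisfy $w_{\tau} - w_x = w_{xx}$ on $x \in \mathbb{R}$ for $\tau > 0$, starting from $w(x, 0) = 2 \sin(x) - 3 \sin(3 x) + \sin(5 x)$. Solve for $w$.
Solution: Change to a moving frame: let $\eta = x + \tau$, $\sigma = \tau$ and write $w(x,\tau) = u(\eta,\sigma)$.
By the chain rule $w_{\tau} = u_{\sigma} + u_{\eta}$, $w_x = u_{\eta}$, $w_{xx} = u_{\eta\eta}$.
Then $w_{\tau} - w_x = u_{\sigma}$: the advection term cancels and the PDE becomes the heat equation $u_{\sigma} = u_{\eta\eta}$ on $\eta \in \mathbb{R}$.
Initial data: $u(\eta,0) = w(\eta,0) = 2 \sin(\eta) - 3 \sin(3 \eta) + \sin(5 \eta)$.
On $\eta \in \mathbb{R}$ each mode satisfies $(\sin(n\eta))'' = -n^2 \sin(n\eta)$, so $e^{-n^2\sigma} \sin(n\eta)$ solves the heat equation; by superposition $u(\eta,\sigma) = \sum c_n e^{-n^2\sigma} \sin(n\eta)$.
Reading off the coefficients: $c_1=2, c_3=-3, c_5=1$, so $u(\eta,\sigma) = 2 e^{-\sigma} \sin(\eta) - 3 e^{-9 \sigma} \sin(3 \eta) + e^{-25 \sigma} \sin(5 \eta)$.
Substituting back $\eta = x + \tau$, $\sigma = \tau$: $w(x,\tau) = u(x + \tau, \tau)$.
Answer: $w(x, \tau) = 2 e^{-\tau} \sin(\tau + x) - 3 e^{-9 \tau} \sin(3 \tau + 3 x) + e^{-25 \tau} \sin(5 \tau + 5 x)$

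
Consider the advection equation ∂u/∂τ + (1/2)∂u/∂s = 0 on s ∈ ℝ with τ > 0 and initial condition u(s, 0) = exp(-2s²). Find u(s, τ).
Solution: By characteristics (ds/dτ = 1/2), u(s,τ) = f(s - (1/2)τ) with f = u(·, 0).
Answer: u(s, τ) = exp(-2(s - τ/2)²)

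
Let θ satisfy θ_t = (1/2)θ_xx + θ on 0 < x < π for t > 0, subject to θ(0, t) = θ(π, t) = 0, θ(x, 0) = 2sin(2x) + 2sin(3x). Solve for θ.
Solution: Substitute θ = exp(t)u, i.e. u = exp(-t)θ.
By the product rule, θ_t = exp(t)(u_t + u), θ_xx = exp(t)u_xx.
Substituting into the PDE and dividing by exp(t): u_t + u = (1/2)u_xx + u.
The lower-order terms cancel, leaving the standard heat equation u_t = (1/2)u_xx.
Initial data for u: u(x,0) = θ(x,0) = 2sin(2x) + 2sin(3x). The boundary conditions carry over: u(0,t) = u(π,t) = 0.
Solve for u:
  Using separation of variables u = X(x)G(t):
  Eigenfunctions: sin(nx), n = 1, 2, 3, ...
  General solution: u(x, t) = Σ c_n sin(nx) exp(-n² t/2)
  Matching u(x,0) = 2sin(2x) + 2sin(3x) term by term: c_2=2, c_3=2.
Hence u(x,t) = 2exp(-2t)sin(2x) + 2exp(-9t/2)sin(3x).
Transform back: θ(x,t) = exp(t)u(x,t).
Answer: θ(x, t) = 2exp(-t)sin(2x) + 2exp(-7t/2)sin(3x)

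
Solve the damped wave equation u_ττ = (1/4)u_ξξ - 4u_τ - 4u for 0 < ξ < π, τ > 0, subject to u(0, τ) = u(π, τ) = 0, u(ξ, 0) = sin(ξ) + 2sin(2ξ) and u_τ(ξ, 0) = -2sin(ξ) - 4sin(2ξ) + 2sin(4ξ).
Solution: Substitute u = exp(-2τ)w.
Then u_τ = exp(-2τ)(w_τ - 2w), u_ττ = exp(-2τ)(w_ττ - 4w_τ + 4w), u_ξξ = exp(-2τ)w_ξξ; substituting and dividing by exp(-2τ), the lower-order terms cancel: w_ττ = (1/4)w_ξξ (standard wave equation).
Data for w: w(ξ,0) = u(ξ,0) = sin(ξ) + 2sin(2ξ); w_τ(ξ,0) = u_τ(ξ,0) + 2u(ξ,0) = 2sin(4ξ). The boundary conditions carry over: w(0,τ) = w(π,τ) = 0.
Separating variables: w = Σ [A_n cos(ω_n τ) + B_n sin(ω_n τ)] sin(nξ), ω_n = n/2. From ICs (B_n = velocity coefficient / ω_n): A_1=1, A_2=2, B_4=1.
So w(ξ,τ) = sin(ξ)cos(τ/2) + 2sin(2ξ)cos(τ) + sin(4ξ)sin(2τ), and u(ξ,τ) = exp(-2τ)w(ξ,τ).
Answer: u(ξ, τ) = exp(-2τ)sin(ξ)cos(τ/2) + 2exp(-2τ)sin(2ξ)cos(τ) + exp(-2τ)sin(4ξ)sin(2τ)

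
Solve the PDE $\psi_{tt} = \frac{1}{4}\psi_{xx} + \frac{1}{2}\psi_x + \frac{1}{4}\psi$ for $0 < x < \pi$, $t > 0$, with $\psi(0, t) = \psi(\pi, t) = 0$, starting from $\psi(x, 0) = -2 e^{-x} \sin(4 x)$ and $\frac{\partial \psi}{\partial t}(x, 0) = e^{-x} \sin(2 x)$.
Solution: Substitute $\psi = e^{-x}u$.
Then $\psi_x = e^{-x}(u_x - u)$, $\psi_{xx} = e^{-x}(u_{xx} - 2u_x + u)$, $\psi_{tt} = e^{-x}u_{tt}$; substituting and dividing by $e^{-x}$, the lower-order terms cancel: $u_{tt} = \frac{1}{4}u_{xx}$ (standard wave equation).
Data for $u$: $u(x,0) = e^{x}\psi(x,0) = -2 \sin(4 x)$; $u_t(x,0) = e^{x}\psi_t(x,0) = \sin(2 x)$. The boundary conditions carry over: $u(0,t) = u(\pi,t) = 0$.
Separating variables: $u = \sum [A_n \cos(\omega_n t) + B_n \sin(\omega_n t)] \sin(nx)$, $\omega_n = n/2$. From ICs ($B_n$ = velocity coefficient / $\omega_n$): $A_4=-2, B_2=1$.
So $u(x,t) = \sin(t) \sin(2 x) - 2 \sin(4 x) \cos(2 t)$, and $\psi(x,t) = e^{-x}u(x,t)$.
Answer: $\psi(x, t) = e^{-x} \sin(t) \sin(2 x) - 2 e^{-x} \sin(4 x) \cos(2 t)$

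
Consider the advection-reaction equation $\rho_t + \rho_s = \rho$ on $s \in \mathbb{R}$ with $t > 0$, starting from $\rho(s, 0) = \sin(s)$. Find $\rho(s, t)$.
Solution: Substitute $\rho = e^{t}u$, i.e. $u = e^{-t}\rho$.
By the product rule, $\rho_t = e^{t}(u_t + u)$, $\rho_s = e^{t}u_s$.
Substituting into the PDE and dividing by $e^{t}$: $u_t + u + u_s = u$.
The lower-order terms cancel, leaving the standard advection equation $u_t + u_s = 0$.
Initial data for $u$: $u(s,0) = \rho(s,0) = \sin(s)$.
Solve for $u$:
  By method of characteristics (waves move right with speed 1):
  Along characteristics $s - t =$ const, $u$ is constant, so $u(s,t) = f(s - t)$ with $f = u( \cdot , 0)$.
Hence $u(s,t) = \sin(s - t)$.
Transform back: $\rho(s,t) = e^{t}u(s,t)$.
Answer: $\rho(s, t) = e^{t} \sin(s - t)$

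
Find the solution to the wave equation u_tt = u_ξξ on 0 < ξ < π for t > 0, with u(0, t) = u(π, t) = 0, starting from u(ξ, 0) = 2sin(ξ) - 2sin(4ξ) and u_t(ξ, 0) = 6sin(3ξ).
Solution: Separating variables: u = Σ [A_n cos(ω_n t) + B_n sin(ω_n t)] sin(nξ), ω_n = n. From ICs (B_n = velocity coefficient / ω_n): A_1=2, A_4=-2, B_3=2.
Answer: u(ξ, t) = 2sin(3t)sin(3ξ) + 2sin(ξ)cos(t) - 2sin(4ξ)cos(4t)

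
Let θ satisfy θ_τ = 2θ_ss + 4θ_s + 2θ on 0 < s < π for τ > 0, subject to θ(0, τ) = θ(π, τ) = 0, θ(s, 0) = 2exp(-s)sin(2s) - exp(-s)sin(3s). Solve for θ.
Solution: Substitute θ = exp(-s)u, i.e. u = exp(s)θ.
By the product rule, θ_s = exp(-s)(u_s - u), θ_ss = exp(-s)(u_ss - 2u_s + u), θ_τ = exp(-s)u_τ.
Substituting into the PDE and dividing by exp(-s): u_τ = 2(u_ss - 2u_s + u) + 4(u_s - u) + 2u.
The lower-order terms cancel, leaving the standard heat equation u_τ = 2u_ss.
Initial data for u: u(s,0) = exp(s)θ(s,0) = 2sin(2s) - sin(3s). The boundary conditions carry over: u(0,τ) = u(π,τ) = 0.
Solve for u:
  Using separation of variables u = X(s)G(τ):
  Eigenfunctions: sin(ns), n = 1, 2, 3, ...
  General solution: u(s, τ) = Σ c_n sin(ns) exp(-2n² τ)
  Matching u(s,0) = 2sin(2s) - sin(3s) term by term: c_2=2, c_3=-1.
Hence u(s,τ) = 2exp(-8τ)sin(2s) - exp(-18τ)sin(3s).
Transform back: θ(s,τ) = exp(-s)u(s,τ).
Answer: θ(s, τ) = 2exp(-s)exp(-8τ)sin(2s) - exp(-s)exp(-18τ)sin(3s)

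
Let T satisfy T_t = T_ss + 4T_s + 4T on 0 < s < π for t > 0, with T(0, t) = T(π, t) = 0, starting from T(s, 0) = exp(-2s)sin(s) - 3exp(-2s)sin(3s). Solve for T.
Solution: Substitute T = exp(-2s)u, i.e. u = exp(2s)T.
By the product rule, T_s = exp(-2s)(u_s - 2u), T_ss = exp(-2s)(u_ss - 4u_s + 4u), T_t = exp(-2s)u_t.
Substituting into the PDE and dividing by exp(-2s): u_t = (u_ss - 4u_s + 4u) + 4(u_s - 2u) + 4u.
The lower-order terms cancel, leaving the standard heat equation u_t = u_ss.
Initial data for u: u(s,0) = exp(2s)T(s,0) = sin(s) - 3sin(3s). The boundary conditions carry over: u(0,t) = u(π,t) = 0.
Solve for u:
  Using separation of variables u = X(s)G(t):
  Eigenfunctions: sin(ns), n = 1, 2, 3, ...
  General solution: u(s, t) = Σ c_n sin(ns) exp(-n² t)
  Matching u(s,0) = sin(s) - 3sin(3s) term by term: c_1=1, c_3=-3.
Hence u(s,t) = exp(-t)sin(s) - 3exp(-9t)sin(3s).
Transform back: T(s,t) = exp(-2s)u(s,t).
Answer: T(s, t) = exp(-2s)exp(-t)sin(s) - 3exp(-2s)exp(-9t)sin(3s)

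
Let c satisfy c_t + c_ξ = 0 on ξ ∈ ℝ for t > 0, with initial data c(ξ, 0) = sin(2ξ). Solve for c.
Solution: By characteristics (dξ/dt = 1), c(ξ,t) = f(ξ - t) with f = c(·, 0).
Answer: c(ξ, t) = -sin(2t - 2ξ)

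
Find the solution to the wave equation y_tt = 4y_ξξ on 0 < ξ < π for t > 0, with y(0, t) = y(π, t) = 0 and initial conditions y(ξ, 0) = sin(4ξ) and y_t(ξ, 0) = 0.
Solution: Using separation of variables y = X(ξ)T(t):
Eigenfunctions: sin(nξ), n = 1, 2, 3, ...
General solution: y(ξ, t) = Σ [A_n cos(2n t) + B_n sin(2n t)] sin(nξ)
From y(ξ,0) = sin(4ξ): A_4=1. From y_t(ξ,0) = 0: all B_n = 0.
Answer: y(ξ, t) = sin(4ξ)cos(8t)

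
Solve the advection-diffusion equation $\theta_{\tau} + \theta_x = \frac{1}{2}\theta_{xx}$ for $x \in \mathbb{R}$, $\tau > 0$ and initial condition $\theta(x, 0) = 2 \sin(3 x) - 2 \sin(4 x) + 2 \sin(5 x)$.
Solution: Moving frame: $\eta = x - \tau$, $\sigma = \tau$, $\theta = u(\eta,\sigma)$, so $\theta_{\tau} = u_{\sigma} - u_{\eta}$ and $\theta_{xx} = u_{\eta\eta}$.
Hence $\theta_{\tau} + \theta_x = u_{\sigma}$ and the PDE becomes the heat equation $u_{\sigma} = \frac{1}{2}u_{\eta\eta}$ on $\eta \in \mathbb{R}$.
Initial data: $u(\eta,0) = \theta(\eta,0) = 2 \sin(3 \eta) - 2 \sin(4 \eta) + 2 \sin(5 \eta)$. Each mode $\sin(n\eta)$ decays as $e^{-n^2\sigma/2}$ on $\mathbb{R}$, so $u(\eta,\sigma) = \sum c_n e^{-n^2\sigma/2} \sin(n\eta)$ with $c_3=2, c_4=-2, c_5=2$: $u(\eta,\sigma) = -2 e^{-8 \sigma} \sin(4 \eta) + 2 e^{-9 \sigma/2} \sin(3 \eta) + 2 e^{-25 \sigma/2} \sin(5 \eta)$.
Substituting back: $\theta(x,\tau) = u(x - \tau, \tau)$.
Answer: $\theta(x, \tau) = 2 e^{-8 \tau} \sin(4 \tau - 4 x) - 2 e^{-9 \tau/2} \sin(3 \tau - 3 x) - 2 e^{-25 \tau/2} \sin(5 \tau - 5 x)$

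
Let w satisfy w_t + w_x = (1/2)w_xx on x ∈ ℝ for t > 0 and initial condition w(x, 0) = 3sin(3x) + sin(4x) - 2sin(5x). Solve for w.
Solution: Moving frame: η = x - t, σ = t, w = u(η,σ), so w_t = u_σ - u_η and w_xx = u_ηη.
Hence w_t + w_x = u_σ and the PDE becomes the heat equation u_σ = (1/2)u_ηη on η ∈ ℝ.
Initial data: u(η,0) = w(η,0) = 3sin(3η) + sin(4η) - 2sin(5η). Each mode sin(nη) decays as exp(-n²σ/2) on ℝ, so u(η,σ) = Σ c_n exp(-n²σ/2) sin(nη) with c_3=3, c_4=1, c_5=-2: u(η,σ) = exp(-8σ)sin(4η) + 3exp(-9σ/2)sin(3η) - 2exp(-25σ/2)sin(5η).
Substituting back: w(x,t) = u(x - t, t).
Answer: w(x, t) = -exp(-8t)sin(4t - 4x) - 3exp(-9t/2)sin(3t - 3x) + 2exp(-25t/2)sin(5t - 5x)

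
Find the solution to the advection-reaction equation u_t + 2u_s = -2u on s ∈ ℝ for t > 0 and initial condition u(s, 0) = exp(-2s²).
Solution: Substitute u = exp(-2t)w.
Then u_t = exp(-2t)(w_t - 2w), u_s = exp(-2t)w_s; substituting and dividing by exp(-2t), the lower-order terms cancel: w_t + 2w_s = 0 (standard advection equation).
Data for w: w(s,0) = u(s,0) = exp(-2s²).
By characteristics (ds/dt = 2), w(s,t) = f(s - 2t) with f = w(·, 0).
So w(s,t) = exp(-2(s - 2t)²), and u(s,t) = exp(-2t)w(s,t).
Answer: u(s, t) = exp(-2t)exp(-2(s - 2t)²)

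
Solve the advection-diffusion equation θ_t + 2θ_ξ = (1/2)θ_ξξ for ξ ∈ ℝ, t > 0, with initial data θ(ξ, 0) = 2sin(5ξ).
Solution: Change to a moving frame: let η = ξ - 2t, σ = t and write θ(ξ,t) = u(η,σ).
By the chain rule θ_t = u_σ - 2u_η, θ_ξ = u_η, θ_ξξ = u_ηη.
Then θ_t + 2θ_ξ = u_σ: the advection term cancels and the PDE becomes the heat equation u_σ = (1/2)u_ηη on η ∈ ℝ.
Initial data: u(η,0) = θ(η,0) = 2sin(5η).
On η ∈ ℝ each mode satisfies (sin(nη))″ = -n² sin(nη), so exp(-n²σ/2) sin(nη) solves the heat equation; by superposition u(η,σ) = Σ c_n exp(-n²σ/2) sin(nη).
Reading off the coefficients: c_5=2, so u(η,σ) = 2exp(-25σ/2)sin(5η).
Substituting back η = ξ - 2t, σ = t: θ(ξ,t) = u(ξ - 2t, t).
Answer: θ(ξ, t) = -2exp(-25t/2)sin(10t - 5ξ)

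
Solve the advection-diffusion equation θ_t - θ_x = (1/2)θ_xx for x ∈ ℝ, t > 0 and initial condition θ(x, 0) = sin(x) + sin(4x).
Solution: Moving frame: η = x + t, σ = t, θ = u(η,σ), so θ_t = u_σ + u_η and θ_xx = u_ηη.
Hence θ_t - θ_x = u_σ and the PDE becomes the heat equation u_σ = (1/2)u_ηη on η ∈ ℝ.
Initial data: u(η,0) = θ(η,0) = sin(η) + sin(4η). Each mode sin(nη) decays as exp(-n²σ/2) on ℝ, so u(η,σ) = Σ c_n exp(-n²σ/2) sin(nη) with c_1=1, c_4=1: u(η,σ) = exp(-8σ)sin(4η) + exp(-σ/2)sin(η).
Substituting back: θ(x,t) = u(x + t, t).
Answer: θ(x, t) = exp(-8t)sin(4t + 4x) + exp(-t/2)sin(t + x)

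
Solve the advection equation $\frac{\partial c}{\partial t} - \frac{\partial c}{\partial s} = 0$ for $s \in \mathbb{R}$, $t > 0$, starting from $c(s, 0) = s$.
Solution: By characteristics ($ds/dt = -1$), $c(s,t) = f(s + t)$ with $f = c( \cdot , 0)$.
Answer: $c(s, t) = s + t$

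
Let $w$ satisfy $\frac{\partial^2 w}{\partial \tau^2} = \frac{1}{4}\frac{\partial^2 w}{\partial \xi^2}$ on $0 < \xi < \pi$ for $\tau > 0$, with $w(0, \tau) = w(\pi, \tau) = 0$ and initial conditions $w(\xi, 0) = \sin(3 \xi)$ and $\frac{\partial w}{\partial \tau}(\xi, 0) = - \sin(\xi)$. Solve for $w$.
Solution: Separating variables: $w = \sum [A_n \cos(\omega_n \tau) + B_n \sin(\omega_n \tau)] \sin(n\xi)$, $\omega_n = n/2$. From ICs ($B_n$ = velocity coefficient / $\omega_n$): $A_3=1, B_1=-2$.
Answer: $w(\xi, \tau) = -2 \sin(\tau/2) \sin(\xi) + \sin(3 \xi) \cos(3 \tau/2)$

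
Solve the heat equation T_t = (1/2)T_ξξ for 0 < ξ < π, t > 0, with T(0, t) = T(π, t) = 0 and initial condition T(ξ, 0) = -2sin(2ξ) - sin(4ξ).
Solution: Using separation of variables T = X(ξ)G(t):
Eigenfunctions: sin(nξ), n = 1, 2, 3, ...
General solution: T(ξ, t) = Σ c_n sin(nξ) exp(-n² t/2)
Matching T(ξ,0) = -2sin(2ξ) - sin(4ξ) term by term: c_2=-2, c_4=-1.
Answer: T(ξ, t) = -2exp(-2t)sin(2ξ) - exp(-8t)sin(4ξ)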